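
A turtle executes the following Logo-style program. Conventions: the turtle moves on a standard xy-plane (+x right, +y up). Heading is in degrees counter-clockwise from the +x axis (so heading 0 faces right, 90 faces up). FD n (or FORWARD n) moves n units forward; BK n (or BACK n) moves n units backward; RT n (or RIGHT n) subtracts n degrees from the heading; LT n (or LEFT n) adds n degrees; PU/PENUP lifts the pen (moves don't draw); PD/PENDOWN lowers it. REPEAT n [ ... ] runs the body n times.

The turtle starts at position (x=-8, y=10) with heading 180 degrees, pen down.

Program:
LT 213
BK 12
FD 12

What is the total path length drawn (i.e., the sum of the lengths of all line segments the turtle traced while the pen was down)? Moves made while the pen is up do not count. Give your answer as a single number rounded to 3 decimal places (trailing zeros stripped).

Answer: 24

Derivation:
Executing turtle program step by step:
Start: pos=(-8,10), heading=180, pen down
LT 213: heading 180 -> 33
BK 12: (-8,10) -> (-18.064,3.464) [heading=33, draw]
FD 12: (-18.064,3.464) -> (-8,10) [heading=33, draw]
Final: pos=(-8,10), heading=33, 2 segment(s) drawn

Segment lengths:
  seg 1: (-8,10) -> (-18.064,3.464), length = 12
  seg 2: (-18.064,3.464) -> (-8,10), length = 12
Total = 24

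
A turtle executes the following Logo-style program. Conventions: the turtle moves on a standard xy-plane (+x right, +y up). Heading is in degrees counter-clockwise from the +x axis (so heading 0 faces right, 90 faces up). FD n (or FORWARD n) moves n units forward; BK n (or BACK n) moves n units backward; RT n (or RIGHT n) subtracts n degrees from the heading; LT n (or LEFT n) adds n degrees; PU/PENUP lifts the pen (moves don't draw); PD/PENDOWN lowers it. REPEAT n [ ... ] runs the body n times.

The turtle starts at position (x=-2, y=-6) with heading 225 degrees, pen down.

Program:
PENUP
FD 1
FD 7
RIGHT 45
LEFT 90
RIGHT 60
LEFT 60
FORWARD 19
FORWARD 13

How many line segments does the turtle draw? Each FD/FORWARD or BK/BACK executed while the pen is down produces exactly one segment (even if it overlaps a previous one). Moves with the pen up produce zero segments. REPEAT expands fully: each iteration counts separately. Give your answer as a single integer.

Executing turtle program step by step:
Start: pos=(-2,-6), heading=225, pen down
PU: pen up
FD 1: (-2,-6) -> (-2.707,-6.707) [heading=225, move]
FD 7: (-2.707,-6.707) -> (-7.657,-11.657) [heading=225, move]
RT 45: heading 225 -> 180
LT 90: heading 180 -> 270
RT 60: heading 270 -> 210
LT 60: heading 210 -> 270
FD 19: (-7.657,-11.657) -> (-7.657,-30.657) [heading=270, move]
FD 13: (-7.657,-30.657) -> (-7.657,-43.657) [heading=270, move]
Final: pos=(-7.657,-43.657), heading=270, 0 segment(s) drawn
Segments drawn: 0

Answer: 0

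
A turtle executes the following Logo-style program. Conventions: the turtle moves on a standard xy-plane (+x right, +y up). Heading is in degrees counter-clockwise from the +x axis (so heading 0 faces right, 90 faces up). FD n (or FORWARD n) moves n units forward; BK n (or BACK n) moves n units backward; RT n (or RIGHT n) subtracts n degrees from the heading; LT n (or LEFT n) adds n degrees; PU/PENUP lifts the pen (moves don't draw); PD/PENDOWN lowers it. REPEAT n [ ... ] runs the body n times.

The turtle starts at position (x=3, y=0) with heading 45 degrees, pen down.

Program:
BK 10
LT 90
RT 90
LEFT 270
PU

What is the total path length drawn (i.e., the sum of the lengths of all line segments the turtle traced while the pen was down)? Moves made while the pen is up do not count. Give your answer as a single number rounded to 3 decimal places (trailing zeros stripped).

Executing turtle program step by step:
Start: pos=(3,0), heading=45, pen down
BK 10: (3,0) -> (-4.071,-7.071) [heading=45, draw]
LT 90: heading 45 -> 135
RT 90: heading 135 -> 45
LT 270: heading 45 -> 315
PU: pen up
Final: pos=(-4.071,-7.071), heading=315, 1 segment(s) drawn

Segment lengths:
  seg 1: (3,0) -> (-4.071,-7.071), length = 10
Total = 10

Answer: 10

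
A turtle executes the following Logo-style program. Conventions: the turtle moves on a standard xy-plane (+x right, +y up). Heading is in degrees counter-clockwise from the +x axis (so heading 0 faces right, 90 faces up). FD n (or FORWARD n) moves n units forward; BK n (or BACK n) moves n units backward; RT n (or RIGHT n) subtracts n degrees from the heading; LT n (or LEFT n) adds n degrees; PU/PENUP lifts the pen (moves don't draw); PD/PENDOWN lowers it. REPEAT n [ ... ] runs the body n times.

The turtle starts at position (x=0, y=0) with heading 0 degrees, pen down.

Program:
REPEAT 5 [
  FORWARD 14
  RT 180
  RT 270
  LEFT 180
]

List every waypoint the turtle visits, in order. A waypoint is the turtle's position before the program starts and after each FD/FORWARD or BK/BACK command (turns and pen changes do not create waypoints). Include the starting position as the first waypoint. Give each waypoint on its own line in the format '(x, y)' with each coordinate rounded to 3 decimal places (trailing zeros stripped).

Executing turtle program step by step:
Start: pos=(0,0), heading=0, pen down
REPEAT 5 [
  -- iteration 1/5 --
  FD 14: (0,0) -> (14,0) [heading=0, draw]
  RT 180: heading 0 -> 180
  RT 270: heading 180 -> 270
  LT 180: heading 270 -> 90
  -- iteration 2/5 --
  FD 14: (14,0) -> (14,14) [heading=90, draw]
  RT 180: heading 90 -> 270
  RT 270: heading 270 -> 0
  LT 180: heading 0 -> 180
  -- iteration 3/5 --
  FD 14: (14,14) -> (0,14) [heading=180, draw]
  RT 180: heading 180 -> 0
  RT 270: heading 0 -> 90
  LT 180: heading 90 -> 270
  -- iteration 4/5 --
  FD 14: (0,14) -> (0,0) [heading=270, draw]
  RT 180: heading 270 -> 90
  RT 270: heading 90 -> 180
  LT 180: heading 180 -> 0
  -- iteration 5/5 --
  FD 14: (0,0) -> (14,0) [heading=0, draw]
  RT 180: heading 0 -> 180
  RT 270: heading 180 -> 270
  LT 180: heading 270 -> 90
]
Final: pos=(14,0), heading=90, 5 segment(s) drawn
Waypoints (6 total):
(0, 0)
(14, 0)
(14, 14)
(0, 14)
(0, 0)
(14, 0)

Answer: (0, 0)
(14, 0)
(14, 14)
(0, 14)
(0, 0)
(14, 0)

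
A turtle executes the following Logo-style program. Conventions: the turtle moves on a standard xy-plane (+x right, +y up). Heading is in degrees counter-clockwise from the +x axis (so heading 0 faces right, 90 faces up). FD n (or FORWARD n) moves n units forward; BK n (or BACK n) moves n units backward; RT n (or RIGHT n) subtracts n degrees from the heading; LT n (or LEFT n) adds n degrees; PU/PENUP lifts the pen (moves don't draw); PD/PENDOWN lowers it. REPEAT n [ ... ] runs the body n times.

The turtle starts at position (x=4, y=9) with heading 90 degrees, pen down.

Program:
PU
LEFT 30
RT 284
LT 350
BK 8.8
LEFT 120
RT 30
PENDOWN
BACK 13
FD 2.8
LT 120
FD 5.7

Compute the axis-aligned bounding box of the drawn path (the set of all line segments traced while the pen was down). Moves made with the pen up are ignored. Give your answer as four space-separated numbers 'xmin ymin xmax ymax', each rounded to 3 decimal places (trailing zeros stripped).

Executing turtle program step by step:
Start: pos=(4,9), heading=90, pen down
PU: pen up
LT 30: heading 90 -> 120
RT 284: heading 120 -> 196
LT 350: heading 196 -> 186
BK 8.8: (4,9) -> (12.752,9.92) [heading=186, move]
LT 120: heading 186 -> 306
RT 30: heading 306 -> 276
PD: pen down
BK 13: (12.752,9.92) -> (11.393,22.849) [heading=276, draw]
FD 2.8: (11.393,22.849) -> (11.686,20.064) [heading=276, draw]
LT 120: heading 276 -> 36
FD 5.7: (11.686,20.064) -> (16.297,23.414) [heading=36, draw]
Final: pos=(16.297,23.414), heading=36, 3 segment(s) drawn

Segment endpoints: x in {11.393, 11.686, 12.752, 16.297}, y in {9.92, 20.064, 22.849, 23.414}
xmin=11.393, ymin=9.92, xmax=16.297, ymax=23.414

Answer: 11.393 9.92 16.297 23.414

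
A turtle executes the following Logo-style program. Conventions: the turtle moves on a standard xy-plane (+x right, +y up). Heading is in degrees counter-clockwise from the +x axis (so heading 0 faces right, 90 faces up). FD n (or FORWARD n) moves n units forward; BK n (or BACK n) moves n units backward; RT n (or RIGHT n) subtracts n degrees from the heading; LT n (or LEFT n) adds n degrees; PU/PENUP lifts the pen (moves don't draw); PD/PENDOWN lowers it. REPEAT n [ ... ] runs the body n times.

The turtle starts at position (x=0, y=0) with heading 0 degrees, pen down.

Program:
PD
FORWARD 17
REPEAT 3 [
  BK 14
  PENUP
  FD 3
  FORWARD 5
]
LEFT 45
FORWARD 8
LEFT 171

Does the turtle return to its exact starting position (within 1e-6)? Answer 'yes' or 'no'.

Executing turtle program step by step:
Start: pos=(0,0), heading=0, pen down
PD: pen down
FD 17: (0,0) -> (17,0) [heading=0, draw]
REPEAT 3 [
  -- iteration 1/3 --
  BK 14: (17,0) -> (3,0) [heading=0, draw]
  PU: pen up
  FD 3: (3,0) -> (6,0) [heading=0, move]
  FD 5: (6,0) -> (11,0) [heading=0, move]
  -- iteration 2/3 --
  BK 14: (11,0) -> (-3,0) [heading=0, move]
  PU: pen up
  FD 3: (-3,0) -> (0,0) [heading=0, move]
  FD 5: (0,0) -> (5,0) [heading=0, move]
  -- iteration 3/3 --
  BK 14: (5,0) -> (-9,0) [heading=0, move]
  PU: pen up
  FD 3: (-9,0) -> (-6,0) [heading=0, move]
  FD 5: (-6,0) -> (-1,0) [heading=0, move]
]
LT 45: heading 0 -> 45
FD 8: (-1,0) -> (4.657,5.657) [heading=45, move]
LT 171: heading 45 -> 216
Final: pos=(4.657,5.657), heading=216, 2 segment(s) drawn

Start position: (0, 0)
Final position: (4.657, 5.657)
Distance = 7.327; >= 1e-6 -> NOT closed

Answer: no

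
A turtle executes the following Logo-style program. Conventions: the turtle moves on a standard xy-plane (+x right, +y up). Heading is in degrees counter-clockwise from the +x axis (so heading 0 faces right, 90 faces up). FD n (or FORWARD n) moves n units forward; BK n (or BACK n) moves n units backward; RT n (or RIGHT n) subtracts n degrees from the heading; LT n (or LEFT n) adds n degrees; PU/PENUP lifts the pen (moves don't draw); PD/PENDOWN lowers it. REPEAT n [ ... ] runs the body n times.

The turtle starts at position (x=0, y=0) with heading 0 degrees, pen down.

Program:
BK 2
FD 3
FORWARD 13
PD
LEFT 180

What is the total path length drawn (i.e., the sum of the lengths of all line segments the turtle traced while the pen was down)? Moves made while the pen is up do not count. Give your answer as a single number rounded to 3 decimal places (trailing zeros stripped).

Answer: 18

Derivation:
Executing turtle program step by step:
Start: pos=(0,0), heading=0, pen down
BK 2: (0,0) -> (-2,0) [heading=0, draw]
FD 3: (-2,0) -> (1,0) [heading=0, draw]
FD 13: (1,0) -> (14,0) [heading=0, draw]
PD: pen down
LT 180: heading 0 -> 180
Final: pos=(14,0), heading=180, 3 segment(s) drawn

Segment lengths:
  seg 1: (0,0) -> (-2,0), length = 2
  seg 2: (-2,0) -> (1,0), length = 3
  seg 3: (1,0) -> (14,0), length = 13
Total = 18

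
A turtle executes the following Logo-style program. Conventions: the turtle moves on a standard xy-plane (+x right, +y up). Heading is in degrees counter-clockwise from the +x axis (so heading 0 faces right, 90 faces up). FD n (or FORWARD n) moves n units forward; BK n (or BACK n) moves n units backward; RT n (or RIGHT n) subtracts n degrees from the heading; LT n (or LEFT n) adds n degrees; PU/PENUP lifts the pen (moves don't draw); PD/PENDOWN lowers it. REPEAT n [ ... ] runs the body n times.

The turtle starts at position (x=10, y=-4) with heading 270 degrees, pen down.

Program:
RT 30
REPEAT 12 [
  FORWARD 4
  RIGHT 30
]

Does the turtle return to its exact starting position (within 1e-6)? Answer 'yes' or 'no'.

Executing turtle program step by step:
Start: pos=(10,-4), heading=270, pen down
RT 30: heading 270 -> 240
REPEAT 12 [
  -- iteration 1/12 --
  FD 4: (10,-4) -> (8,-7.464) [heading=240, draw]
  RT 30: heading 240 -> 210
  -- iteration 2/12 --
  FD 4: (8,-7.464) -> (4.536,-9.464) [heading=210, draw]
  RT 30: heading 210 -> 180
  -- iteration 3/12 --
  FD 4: (4.536,-9.464) -> (0.536,-9.464) [heading=180, draw]
  RT 30: heading 180 -> 150
  -- iteration 4/12 --
  FD 4: (0.536,-9.464) -> (-2.928,-7.464) [heading=150, draw]
  RT 30: heading 150 -> 120
  -- iteration 5/12 --
  FD 4: (-2.928,-7.464) -> (-4.928,-4) [heading=120, draw]
  RT 30: heading 120 -> 90
  -- iteration 6/12 --
  FD 4: (-4.928,-4) -> (-4.928,0) [heading=90, draw]
  RT 30: heading 90 -> 60
  -- iteration 7/12 --
  FD 4: (-4.928,0) -> (-2.928,3.464) [heading=60, draw]
  RT 30: heading 60 -> 30
  -- iteration 8/12 --
  FD 4: (-2.928,3.464) -> (0.536,5.464) [heading=30, draw]
  RT 30: heading 30 -> 0
  -- iteration 9/12 --
  FD 4: (0.536,5.464) -> (4.536,5.464) [heading=0, draw]
  RT 30: heading 0 -> 330
  -- iteration 10/12 --
  FD 4: (4.536,5.464) -> (8,3.464) [heading=330, draw]
  RT 30: heading 330 -> 300
  -- iteration 11/12 --
  FD 4: (8,3.464) -> (10,0) [heading=300, draw]
  RT 30: heading 300 -> 270
  -- iteration 12/12 --
  FD 4: (10,0) -> (10,-4) [heading=270, draw]
  RT 30: heading 270 -> 240
]
Final: pos=(10,-4), heading=240, 12 segment(s) drawn

Start position: (10, -4)
Final position: (10, -4)
Distance = 0; < 1e-6 -> CLOSED

Answer: yes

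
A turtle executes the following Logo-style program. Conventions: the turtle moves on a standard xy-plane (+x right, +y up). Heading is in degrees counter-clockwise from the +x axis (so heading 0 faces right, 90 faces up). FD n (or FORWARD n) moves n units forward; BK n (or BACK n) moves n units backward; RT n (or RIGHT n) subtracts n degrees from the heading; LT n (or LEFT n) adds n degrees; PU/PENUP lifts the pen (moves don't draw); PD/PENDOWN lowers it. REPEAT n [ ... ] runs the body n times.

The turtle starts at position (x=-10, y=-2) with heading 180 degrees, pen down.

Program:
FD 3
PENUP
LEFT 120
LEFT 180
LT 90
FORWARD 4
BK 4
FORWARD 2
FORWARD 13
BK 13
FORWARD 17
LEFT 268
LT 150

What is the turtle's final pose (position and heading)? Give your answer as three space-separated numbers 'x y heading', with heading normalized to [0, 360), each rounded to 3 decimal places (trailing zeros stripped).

Executing turtle program step by step:
Start: pos=(-10,-2), heading=180, pen down
FD 3: (-10,-2) -> (-13,-2) [heading=180, draw]
PU: pen up
LT 120: heading 180 -> 300
LT 180: heading 300 -> 120
LT 90: heading 120 -> 210
FD 4: (-13,-2) -> (-16.464,-4) [heading=210, move]
BK 4: (-16.464,-4) -> (-13,-2) [heading=210, move]
FD 2: (-13,-2) -> (-14.732,-3) [heading=210, move]
FD 13: (-14.732,-3) -> (-25.99,-9.5) [heading=210, move]
BK 13: (-25.99,-9.5) -> (-14.732,-3) [heading=210, move]
FD 17: (-14.732,-3) -> (-29.454,-11.5) [heading=210, move]
LT 268: heading 210 -> 118
LT 150: heading 118 -> 268
Final: pos=(-29.454,-11.5), heading=268, 1 segment(s) drawn

Answer: -29.454 -11.5 268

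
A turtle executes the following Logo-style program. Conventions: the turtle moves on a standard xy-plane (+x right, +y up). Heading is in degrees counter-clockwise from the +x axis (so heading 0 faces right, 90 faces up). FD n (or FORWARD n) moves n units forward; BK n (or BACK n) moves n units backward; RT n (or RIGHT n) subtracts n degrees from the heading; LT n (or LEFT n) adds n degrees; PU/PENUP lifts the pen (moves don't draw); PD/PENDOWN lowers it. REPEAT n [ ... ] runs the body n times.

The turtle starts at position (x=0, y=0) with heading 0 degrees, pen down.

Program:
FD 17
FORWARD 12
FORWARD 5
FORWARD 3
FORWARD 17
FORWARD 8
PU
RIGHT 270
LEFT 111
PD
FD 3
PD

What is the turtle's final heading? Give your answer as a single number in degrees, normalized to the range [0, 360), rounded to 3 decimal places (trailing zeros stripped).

Answer: 201

Derivation:
Executing turtle program step by step:
Start: pos=(0,0), heading=0, pen down
FD 17: (0,0) -> (17,0) [heading=0, draw]
FD 12: (17,0) -> (29,0) [heading=0, draw]
FD 5: (29,0) -> (34,0) [heading=0, draw]
FD 3: (34,0) -> (37,0) [heading=0, draw]
FD 17: (37,0) -> (54,0) [heading=0, draw]
FD 8: (54,0) -> (62,0) [heading=0, draw]
PU: pen up
RT 270: heading 0 -> 90
LT 111: heading 90 -> 201
PD: pen down
FD 3: (62,0) -> (59.199,-1.075) [heading=201, draw]
PD: pen down
Final: pos=(59.199,-1.075), heading=201, 7 segment(s) drawn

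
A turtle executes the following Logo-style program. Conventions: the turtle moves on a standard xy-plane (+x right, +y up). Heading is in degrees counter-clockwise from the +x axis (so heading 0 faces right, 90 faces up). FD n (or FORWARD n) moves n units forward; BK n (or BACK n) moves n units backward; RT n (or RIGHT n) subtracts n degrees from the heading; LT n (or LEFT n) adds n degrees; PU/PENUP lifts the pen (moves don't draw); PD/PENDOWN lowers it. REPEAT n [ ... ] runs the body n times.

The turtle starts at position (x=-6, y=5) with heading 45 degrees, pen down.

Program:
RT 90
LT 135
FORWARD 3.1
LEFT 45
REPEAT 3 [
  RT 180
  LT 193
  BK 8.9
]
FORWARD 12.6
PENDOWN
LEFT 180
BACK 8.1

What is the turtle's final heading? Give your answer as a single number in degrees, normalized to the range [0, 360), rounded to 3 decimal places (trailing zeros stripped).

Answer: 354

Derivation:
Executing turtle program step by step:
Start: pos=(-6,5), heading=45, pen down
RT 90: heading 45 -> 315
LT 135: heading 315 -> 90
FD 3.1: (-6,5) -> (-6,8.1) [heading=90, draw]
LT 45: heading 90 -> 135
REPEAT 3 [
  -- iteration 1/3 --
  RT 180: heading 135 -> 315
  LT 193: heading 315 -> 148
  BK 8.9: (-6,8.1) -> (1.548,3.384) [heading=148, draw]
  -- iteration 2/3 --
  RT 180: heading 148 -> 328
  LT 193: heading 328 -> 161
  BK 8.9: (1.548,3.384) -> (9.963,0.486) [heading=161, draw]
  -- iteration 3/3 --
  RT 180: heading 161 -> 341
  LT 193: heading 341 -> 174
  BK 8.9: (9.963,0.486) -> (18.814,-0.444) [heading=174, draw]
]
FD 12.6: (18.814,-0.444) -> (6.283,0.873) [heading=174, draw]
PD: pen down
LT 180: heading 174 -> 354
BK 8.1: (6.283,0.873) -> (-1.773,1.72) [heading=354, draw]
Final: pos=(-1.773,1.72), heading=354, 6 segment(s) drawn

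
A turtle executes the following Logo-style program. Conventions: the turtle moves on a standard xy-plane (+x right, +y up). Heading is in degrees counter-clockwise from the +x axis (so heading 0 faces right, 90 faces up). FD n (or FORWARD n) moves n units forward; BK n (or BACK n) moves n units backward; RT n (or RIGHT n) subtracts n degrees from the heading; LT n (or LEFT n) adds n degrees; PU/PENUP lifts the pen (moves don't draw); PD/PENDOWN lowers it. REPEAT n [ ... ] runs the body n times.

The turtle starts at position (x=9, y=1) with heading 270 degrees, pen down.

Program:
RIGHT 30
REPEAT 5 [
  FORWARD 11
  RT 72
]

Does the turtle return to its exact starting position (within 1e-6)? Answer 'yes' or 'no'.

Answer: yes

Derivation:
Executing turtle program step by step:
Start: pos=(9,1), heading=270, pen down
RT 30: heading 270 -> 240
REPEAT 5 [
  -- iteration 1/5 --
  FD 11: (9,1) -> (3.5,-8.526) [heading=240, draw]
  RT 72: heading 240 -> 168
  -- iteration 2/5 --
  FD 11: (3.5,-8.526) -> (-7.26,-6.239) [heading=168, draw]
  RT 72: heading 168 -> 96
  -- iteration 3/5 --
  FD 11: (-7.26,-6.239) -> (-8.409,4.7) [heading=96, draw]
  RT 72: heading 96 -> 24
  -- iteration 4/5 --
  FD 11: (-8.409,4.7) -> (1.64,9.175) [heading=24, draw]
  RT 72: heading 24 -> 312
  -- iteration 5/5 --
  FD 11: (1.64,9.175) -> (9,1) [heading=312, draw]
  RT 72: heading 312 -> 240
]
Final: pos=(9,1), heading=240, 5 segment(s) drawn

Start position: (9, 1)
Final position: (9, 1)
Distance = 0; < 1e-6 -> CLOSED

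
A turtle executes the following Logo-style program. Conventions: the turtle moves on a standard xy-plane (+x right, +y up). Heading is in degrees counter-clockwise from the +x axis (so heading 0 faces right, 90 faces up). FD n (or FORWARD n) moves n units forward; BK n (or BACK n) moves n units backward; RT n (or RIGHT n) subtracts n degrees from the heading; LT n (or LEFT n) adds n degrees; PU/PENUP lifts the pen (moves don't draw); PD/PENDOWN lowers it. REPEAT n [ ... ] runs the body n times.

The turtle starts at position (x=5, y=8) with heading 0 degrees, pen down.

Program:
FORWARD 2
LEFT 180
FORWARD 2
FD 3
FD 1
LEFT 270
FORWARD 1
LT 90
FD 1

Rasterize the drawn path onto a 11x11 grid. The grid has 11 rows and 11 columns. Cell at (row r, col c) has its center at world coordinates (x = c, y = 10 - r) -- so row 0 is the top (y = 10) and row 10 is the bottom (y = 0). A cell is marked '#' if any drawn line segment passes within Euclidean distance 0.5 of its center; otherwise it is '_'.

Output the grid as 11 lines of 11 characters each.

Answer: ___________
##_________
_#######___
___________
___________
___________
___________
___________
___________
___________
___________

Derivation:
Segment 0: (5,8) -> (7,8)
Segment 1: (7,8) -> (5,8)
Segment 2: (5,8) -> (2,8)
Segment 3: (2,8) -> (1,8)
Segment 4: (1,8) -> (1,9)
Segment 5: (1,9) -> (0,9)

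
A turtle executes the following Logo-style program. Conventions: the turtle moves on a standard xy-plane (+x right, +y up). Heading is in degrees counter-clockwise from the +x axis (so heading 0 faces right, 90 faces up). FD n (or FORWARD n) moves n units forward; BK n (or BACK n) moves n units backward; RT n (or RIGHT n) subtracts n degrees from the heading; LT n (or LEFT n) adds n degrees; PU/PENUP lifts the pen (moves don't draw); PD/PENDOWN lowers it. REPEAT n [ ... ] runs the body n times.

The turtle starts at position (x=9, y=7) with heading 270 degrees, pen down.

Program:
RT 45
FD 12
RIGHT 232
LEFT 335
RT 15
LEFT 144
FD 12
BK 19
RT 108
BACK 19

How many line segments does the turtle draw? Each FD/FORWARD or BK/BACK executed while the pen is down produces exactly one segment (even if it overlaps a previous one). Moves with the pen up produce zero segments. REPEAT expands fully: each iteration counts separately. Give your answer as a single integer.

Answer: 4

Derivation:
Executing turtle program step by step:
Start: pos=(9,7), heading=270, pen down
RT 45: heading 270 -> 225
FD 12: (9,7) -> (0.515,-1.485) [heading=225, draw]
RT 232: heading 225 -> 353
LT 335: heading 353 -> 328
RT 15: heading 328 -> 313
LT 144: heading 313 -> 97
FD 12: (0.515,-1.485) -> (-0.948,10.425) [heading=97, draw]
BK 19: (-0.948,10.425) -> (1.368,-8.433) [heading=97, draw]
RT 108: heading 97 -> 349
BK 19: (1.368,-8.433) -> (-17.283,-4.808) [heading=349, draw]
Final: pos=(-17.283,-4.808), heading=349, 4 segment(s) drawn
Segments drawn: 4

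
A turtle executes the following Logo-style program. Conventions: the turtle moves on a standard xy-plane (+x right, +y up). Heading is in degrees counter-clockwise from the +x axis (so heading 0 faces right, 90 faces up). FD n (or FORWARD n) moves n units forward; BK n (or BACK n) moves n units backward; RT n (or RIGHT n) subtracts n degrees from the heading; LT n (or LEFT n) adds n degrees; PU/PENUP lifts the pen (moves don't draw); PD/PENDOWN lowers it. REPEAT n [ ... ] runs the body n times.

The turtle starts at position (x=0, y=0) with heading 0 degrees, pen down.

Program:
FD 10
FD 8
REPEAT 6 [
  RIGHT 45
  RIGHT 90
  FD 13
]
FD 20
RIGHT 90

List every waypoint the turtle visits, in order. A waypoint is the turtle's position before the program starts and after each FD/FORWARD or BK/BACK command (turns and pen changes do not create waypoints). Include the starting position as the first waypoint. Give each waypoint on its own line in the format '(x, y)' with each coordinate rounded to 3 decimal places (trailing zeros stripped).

Answer: (0, 0)
(10, 0)
(18, 0)
(8.808, -9.192)
(8.808, 3.808)
(18, -5.385)
(5, -5.385)
(14.192, 3.808)
(14.192, -9.192)
(14.192, -29.192)

Derivation:
Executing turtle program step by step:
Start: pos=(0,0), heading=0, pen down
FD 10: (0,0) -> (10,0) [heading=0, draw]
FD 8: (10,0) -> (18,0) [heading=0, draw]
REPEAT 6 [
  -- iteration 1/6 --
  RT 45: heading 0 -> 315
  RT 90: heading 315 -> 225
  FD 13: (18,0) -> (8.808,-9.192) [heading=225, draw]
  -- iteration 2/6 --
  RT 45: heading 225 -> 180
  RT 90: heading 180 -> 90
  FD 13: (8.808,-9.192) -> (8.808,3.808) [heading=90, draw]
  -- iteration 3/6 --
  RT 45: heading 90 -> 45
  RT 90: heading 45 -> 315
  FD 13: (8.808,3.808) -> (18,-5.385) [heading=315, draw]
  -- iteration 4/6 --
  RT 45: heading 315 -> 270
  RT 90: heading 270 -> 180
  FD 13: (18,-5.385) -> (5,-5.385) [heading=180, draw]
  -- iteration 5/6 --
  RT 45: heading 180 -> 135
  RT 90: heading 135 -> 45
  FD 13: (5,-5.385) -> (14.192,3.808) [heading=45, draw]
  -- iteration 6/6 --
  RT 45: heading 45 -> 0
  RT 90: heading 0 -> 270
  FD 13: (14.192,3.808) -> (14.192,-9.192) [heading=270, draw]
]
FD 20: (14.192,-9.192) -> (14.192,-29.192) [heading=270, draw]
RT 90: heading 270 -> 180
Final: pos=(14.192,-29.192), heading=180, 9 segment(s) drawn
Waypoints (10 total):
(0, 0)
(10, 0)
(18, 0)
(8.808, -9.192)
(8.808, 3.808)
(18, -5.385)
(5, -5.385)
(14.192, 3.808)
(14.192, -9.192)
(14.192, -29.192)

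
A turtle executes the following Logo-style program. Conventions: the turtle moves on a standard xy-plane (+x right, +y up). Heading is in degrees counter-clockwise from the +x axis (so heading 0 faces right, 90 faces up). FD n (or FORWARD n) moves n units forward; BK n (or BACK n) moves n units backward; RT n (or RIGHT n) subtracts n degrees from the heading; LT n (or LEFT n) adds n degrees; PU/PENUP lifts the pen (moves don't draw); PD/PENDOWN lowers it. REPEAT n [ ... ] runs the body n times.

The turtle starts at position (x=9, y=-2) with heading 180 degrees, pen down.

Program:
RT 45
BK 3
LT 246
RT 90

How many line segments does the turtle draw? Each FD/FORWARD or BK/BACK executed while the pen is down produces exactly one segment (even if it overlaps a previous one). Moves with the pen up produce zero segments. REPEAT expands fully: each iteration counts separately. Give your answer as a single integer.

Executing turtle program step by step:
Start: pos=(9,-2), heading=180, pen down
RT 45: heading 180 -> 135
BK 3: (9,-2) -> (11.121,-4.121) [heading=135, draw]
LT 246: heading 135 -> 21
RT 90: heading 21 -> 291
Final: pos=(11.121,-4.121), heading=291, 1 segment(s) drawn
Segments drawn: 1

Answer: 1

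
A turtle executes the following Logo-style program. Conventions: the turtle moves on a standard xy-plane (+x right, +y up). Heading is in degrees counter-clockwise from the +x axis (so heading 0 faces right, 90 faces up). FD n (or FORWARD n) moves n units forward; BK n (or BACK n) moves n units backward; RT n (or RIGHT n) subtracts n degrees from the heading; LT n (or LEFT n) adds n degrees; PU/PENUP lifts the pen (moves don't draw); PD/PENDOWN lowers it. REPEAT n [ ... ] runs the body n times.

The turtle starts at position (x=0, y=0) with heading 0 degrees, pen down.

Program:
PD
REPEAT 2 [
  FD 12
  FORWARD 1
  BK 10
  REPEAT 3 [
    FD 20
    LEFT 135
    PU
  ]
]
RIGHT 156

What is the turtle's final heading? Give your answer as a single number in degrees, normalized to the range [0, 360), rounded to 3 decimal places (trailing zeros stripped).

Executing turtle program step by step:
Start: pos=(0,0), heading=0, pen down
PD: pen down
REPEAT 2 [
  -- iteration 1/2 --
  FD 12: (0,0) -> (12,0) [heading=0, draw]
  FD 1: (12,0) -> (13,0) [heading=0, draw]
  BK 10: (13,0) -> (3,0) [heading=0, draw]
  REPEAT 3 [
    -- iteration 1/3 --
    FD 20: (3,0) -> (23,0) [heading=0, draw]
    LT 135: heading 0 -> 135
    PU: pen up
    -- iteration 2/3 --
    FD 20: (23,0) -> (8.858,14.142) [heading=135, move]
    LT 135: heading 135 -> 270
    PU: pen up
    -- iteration 3/3 --
    FD 20: (8.858,14.142) -> (8.858,-5.858) [heading=270, move]
    LT 135: heading 270 -> 45
    PU: pen up
  ]
  -- iteration 2/2 --
  FD 12: (8.858,-5.858) -> (17.343,2.627) [heading=45, move]
  FD 1: (17.343,2.627) -> (18.05,3.335) [heading=45, move]
  BK 10: (18.05,3.335) -> (10.979,-3.737) [heading=45, move]
  REPEAT 3 [
    -- iteration 1/3 --
    FD 20: (10.979,-3.737) -> (25.121,10.406) [heading=45, move]
    LT 135: heading 45 -> 180
    PU: pen up
    -- iteration 2/3 --
    FD 20: (25.121,10.406) -> (5.121,10.406) [heading=180, move]
    LT 135: heading 180 -> 315
    PU: pen up
    -- iteration 3/3 --
    FD 20: (5.121,10.406) -> (19.263,-3.737) [heading=315, move]
    LT 135: heading 315 -> 90
    PU: pen up
  ]
]
RT 156: heading 90 -> 294
Final: pos=(19.263,-3.737), heading=294, 4 segment(s) drawn

Answer: 294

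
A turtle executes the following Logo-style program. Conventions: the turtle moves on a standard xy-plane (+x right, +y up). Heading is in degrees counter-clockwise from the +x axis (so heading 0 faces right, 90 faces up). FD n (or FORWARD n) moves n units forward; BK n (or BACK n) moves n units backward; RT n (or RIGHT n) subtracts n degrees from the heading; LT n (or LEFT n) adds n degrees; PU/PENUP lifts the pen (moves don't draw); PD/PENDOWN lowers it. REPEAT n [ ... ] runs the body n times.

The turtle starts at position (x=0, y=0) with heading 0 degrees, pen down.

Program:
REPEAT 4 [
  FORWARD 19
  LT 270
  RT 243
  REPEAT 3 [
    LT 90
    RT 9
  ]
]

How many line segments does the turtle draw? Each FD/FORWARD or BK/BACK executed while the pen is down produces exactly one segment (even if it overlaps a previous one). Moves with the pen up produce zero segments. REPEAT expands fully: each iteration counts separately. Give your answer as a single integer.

Executing turtle program step by step:
Start: pos=(0,0), heading=0, pen down
REPEAT 4 [
  -- iteration 1/4 --
  FD 19: (0,0) -> (19,0) [heading=0, draw]
  LT 270: heading 0 -> 270
  RT 243: heading 270 -> 27
  REPEAT 3 [
    -- iteration 1/3 --
    LT 90: heading 27 -> 117
    RT 9: heading 117 -> 108
    -- iteration 2/3 --
    LT 90: heading 108 -> 198
    RT 9: heading 198 -> 189
    -- iteration 3/3 --
    LT 90: heading 189 -> 279
    RT 9: heading 279 -> 270
  ]
  -- iteration 2/4 --
  FD 19: (19,0) -> (19,-19) [heading=270, draw]
  LT 270: heading 270 -> 180
  RT 243: heading 180 -> 297
  REPEAT 3 [
    -- iteration 1/3 --
    LT 90: heading 297 -> 27
    RT 9: heading 27 -> 18
    -- iteration 2/3 --
    LT 90: heading 18 -> 108
    RT 9: heading 108 -> 99
    -- iteration 3/3 --
    LT 90: heading 99 -> 189
    RT 9: heading 189 -> 180
  ]
  -- iteration 3/4 --
  FD 19: (19,-19) -> (0,-19) [heading=180, draw]
  LT 270: heading 180 -> 90
  RT 243: heading 90 -> 207
  REPEAT 3 [
    -- iteration 1/3 --
    LT 90: heading 207 -> 297
    RT 9: heading 297 -> 288
    -- iteration 2/3 --
    LT 90: heading 288 -> 18
    RT 9: heading 18 -> 9
    -- iteration 3/3 --
    LT 90: heading 9 -> 99
    RT 9: heading 99 -> 90
  ]
  -- iteration 4/4 --
  FD 19: (0,-19) -> (0,0) [heading=90, draw]
  LT 270: heading 90 -> 0
  RT 243: heading 0 -> 117
  REPEAT 3 [
    -- iteration 1/3 --
    LT 90: heading 117 -> 207
    RT 9: heading 207 -> 198
    -- iteration 2/3 --
    LT 90: heading 198 -> 288
    RT 9: heading 288 -> 279
    -- iteration 3/3 --
    LT 90: heading 279 -> 9
    RT 9: heading 9 -> 0
  ]
]
Final: pos=(0,0), heading=0, 4 segment(s) drawn
Segments drawn: 4

Answer: 4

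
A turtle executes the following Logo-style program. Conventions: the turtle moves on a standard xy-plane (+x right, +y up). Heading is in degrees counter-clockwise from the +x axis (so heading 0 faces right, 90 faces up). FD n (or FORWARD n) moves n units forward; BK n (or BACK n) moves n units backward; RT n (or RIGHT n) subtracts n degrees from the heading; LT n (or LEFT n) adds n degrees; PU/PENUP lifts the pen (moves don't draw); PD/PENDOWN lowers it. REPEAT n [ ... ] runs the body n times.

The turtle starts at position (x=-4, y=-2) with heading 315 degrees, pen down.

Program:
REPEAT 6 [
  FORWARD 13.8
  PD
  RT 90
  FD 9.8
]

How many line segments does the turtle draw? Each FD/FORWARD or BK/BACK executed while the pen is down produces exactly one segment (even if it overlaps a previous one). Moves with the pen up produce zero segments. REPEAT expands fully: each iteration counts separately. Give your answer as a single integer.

Answer: 12

Derivation:
Executing turtle program step by step:
Start: pos=(-4,-2), heading=315, pen down
REPEAT 6 [
  -- iteration 1/6 --
  FD 13.8: (-4,-2) -> (5.758,-11.758) [heading=315, draw]
  PD: pen down
  RT 90: heading 315 -> 225
  FD 9.8: (5.758,-11.758) -> (-1.172,-18.688) [heading=225, draw]
  -- iteration 2/6 --
  FD 13.8: (-1.172,-18.688) -> (-10.93,-28.446) [heading=225, draw]
  PD: pen down
  RT 90: heading 225 -> 135
  FD 9.8: (-10.93,-28.446) -> (-17.859,-21.516) [heading=135, draw]
  -- iteration 3/6 --
  FD 13.8: (-17.859,-21.516) -> (-27.617,-11.758) [heading=135, draw]
  PD: pen down
  RT 90: heading 135 -> 45
  FD 9.8: (-27.617,-11.758) -> (-20.688,-4.828) [heading=45, draw]
  -- iteration 4/6 --
  FD 13.8: (-20.688,-4.828) -> (-10.93,4.93) [heading=45, draw]
  PD: pen down
  RT 90: heading 45 -> 315
  FD 9.8: (-10.93,4.93) -> (-4,-2) [heading=315, draw]
  -- iteration 5/6 --
  FD 13.8: (-4,-2) -> (5.758,-11.758) [heading=315, draw]
  PD: pen down
  RT 90: heading 315 -> 225
  FD 9.8: (5.758,-11.758) -> (-1.172,-18.688) [heading=225, draw]
  -- iteration 6/6 --
  FD 13.8: (-1.172,-18.688) -> (-10.93,-28.446) [heading=225, draw]
  PD: pen down
  RT 90: heading 225 -> 135
  FD 9.8: (-10.93,-28.446) -> (-17.859,-21.516) [heading=135, draw]
]
Final: pos=(-17.859,-21.516), heading=135, 12 segment(s) drawn
Segments drawn: 12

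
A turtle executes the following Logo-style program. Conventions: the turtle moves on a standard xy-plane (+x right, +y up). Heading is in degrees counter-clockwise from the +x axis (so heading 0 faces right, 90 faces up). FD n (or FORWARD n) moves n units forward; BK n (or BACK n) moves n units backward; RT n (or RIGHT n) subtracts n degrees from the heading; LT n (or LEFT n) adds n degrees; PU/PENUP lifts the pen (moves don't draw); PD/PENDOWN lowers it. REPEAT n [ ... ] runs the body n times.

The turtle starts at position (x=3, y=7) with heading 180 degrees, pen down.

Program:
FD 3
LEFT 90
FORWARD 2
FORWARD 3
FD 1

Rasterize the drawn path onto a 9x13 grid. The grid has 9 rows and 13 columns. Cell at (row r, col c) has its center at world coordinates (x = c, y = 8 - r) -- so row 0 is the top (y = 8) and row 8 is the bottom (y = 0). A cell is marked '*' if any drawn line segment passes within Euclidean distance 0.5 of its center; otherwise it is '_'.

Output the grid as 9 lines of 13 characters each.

Segment 0: (3,7) -> (0,7)
Segment 1: (0,7) -> (-0,5)
Segment 2: (-0,5) -> (-0,2)
Segment 3: (-0,2) -> (-0,1)

Answer: _____________
****_________
*____________
*____________
*____________
*____________
*____________
*____________
_____________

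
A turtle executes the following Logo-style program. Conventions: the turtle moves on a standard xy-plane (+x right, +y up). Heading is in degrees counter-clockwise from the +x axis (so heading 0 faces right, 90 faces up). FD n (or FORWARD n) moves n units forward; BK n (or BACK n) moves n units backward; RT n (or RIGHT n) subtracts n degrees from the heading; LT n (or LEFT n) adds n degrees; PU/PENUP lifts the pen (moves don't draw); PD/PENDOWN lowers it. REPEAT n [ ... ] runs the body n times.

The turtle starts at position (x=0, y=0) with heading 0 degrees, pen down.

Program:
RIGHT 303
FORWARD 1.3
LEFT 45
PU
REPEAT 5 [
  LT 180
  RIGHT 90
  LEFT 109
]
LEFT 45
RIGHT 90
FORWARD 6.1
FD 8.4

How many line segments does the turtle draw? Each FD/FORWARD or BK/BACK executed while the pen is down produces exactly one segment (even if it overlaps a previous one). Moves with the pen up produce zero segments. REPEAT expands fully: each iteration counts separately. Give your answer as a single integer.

Answer: 1

Derivation:
Executing turtle program step by step:
Start: pos=(0,0), heading=0, pen down
RT 303: heading 0 -> 57
FD 1.3: (0,0) -> (0.708,1.09) [heading=57, draw]
LT 45: heading 57 -> 102
PU: pen up
REPEAT 5 [
  -- iteration 1/5 --
  LT 180: heading 102 -> 282
  RT 90: heading 282 -> 192
  LT 109: heading 192 -> 301
  -- iteration 2/5 --
  LT 180: heading 301 -> 121
  RT 90: heading 121 -> 31
  LT 109: heading 31 -> 140
  -- iteration 3/5 --
  LT 180: heading 140 -> 320
  RT 90: heading 320 -> 230
  LT 109: heading 230 -> 339
  -- iteration 4/5 --
  LT 180: heading 339 -> 159
  RT 90: heading 159 -> 69
  LT 109: heading 69 -> 178
  -- iteration 5/5 --
  LT 180: heading 178 -> 358
  RT 90: heading 358 -> 268
  LT 109: heading 268 -> 17
]
LT 45: heading 17 -> 62
RT 90: heading 62 -> 332
FD 6.1: (0.708,1.09) -> (6.094,-1.774) [heading=332, move]
FD 8.4: (6.094,-1.774) -> (13.511,-5.717) [heading=332, move]
Final: pos=(13.511,-5.717), heading=332, 1 segment(s) drawn
Segments drawn: 1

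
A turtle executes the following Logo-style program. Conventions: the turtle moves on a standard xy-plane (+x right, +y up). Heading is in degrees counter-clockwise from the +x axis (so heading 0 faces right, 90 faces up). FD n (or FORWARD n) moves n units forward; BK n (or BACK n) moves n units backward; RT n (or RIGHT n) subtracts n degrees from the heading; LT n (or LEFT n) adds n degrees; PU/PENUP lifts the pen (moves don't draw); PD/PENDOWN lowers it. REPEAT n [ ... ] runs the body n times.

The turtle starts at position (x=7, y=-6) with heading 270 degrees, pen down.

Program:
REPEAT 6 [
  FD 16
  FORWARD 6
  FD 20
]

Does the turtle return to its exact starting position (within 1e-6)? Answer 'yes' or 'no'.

Answer: no

Derivation:
Executing turtle program step by step:
Start: pos=(7,-6), heading=270, pen down
REPEAT 6 [
  -- iteration 1/6 --
  FD 16: (7,-6) -> (7,-22) [heading=270, draw]
  FD 6: (7,-22) -> (7,-28) [heading=270, draw]
  FD 20: (7,-28) -> (7,-48) [heading=270, draw]
  -- iteration 2/6 --
  FD 16: (7,-48) -> (7,-64) [heading=270, draw]
  FD 6: (7,-64) -> (7,-70) [heading=270, draw]
  FD 20: (7,-70) -> (7,-90) [heading=270, draw]
  -- iteration 3/6 --
  FD 16: (7,-90) -> (7,-106) [heading=270, draw]
  FD 6: (7,-106) -> (7,-112) [heading=270, draw]
  FD 20: (7,-112) -> (7,-132) [heading=270, draw]
  -- iteration 4/6 --
  FD 16: (7,-132) -> (7,-148) [heading=270, draw]
  FD 6: (7,-148) -> (7,-154) [heading=270, draw]
  FD 20: (7,-154) -> (7,-174) [heading=270, draw]
  -- iteration 5/6 --
  FD 16: (7,-174) -> (7,-190) [heading=270, draw]
  FD 6: (7,-190) -> (7,-196) [heading=270, draw]
  FD 20: (7,-196) -> (7,-216) [heading=270, draw]
  -- iteration 6/6 --
  FD 16: (7,-216) -> (7,-232) [heading=270, draw]
  FD 6: (7,-232) -> (7,-238) [heading=270, draw]
  FD 20: (7,-238) -> (7,-258) [heading=270, draw]
]
Final: pos=(7,-258), heading=270, 18 segment(s) drawn

Start position: (7, -6)
Final position: (7, -258)
Distance = 252; >= 1e-6 -> NOT closed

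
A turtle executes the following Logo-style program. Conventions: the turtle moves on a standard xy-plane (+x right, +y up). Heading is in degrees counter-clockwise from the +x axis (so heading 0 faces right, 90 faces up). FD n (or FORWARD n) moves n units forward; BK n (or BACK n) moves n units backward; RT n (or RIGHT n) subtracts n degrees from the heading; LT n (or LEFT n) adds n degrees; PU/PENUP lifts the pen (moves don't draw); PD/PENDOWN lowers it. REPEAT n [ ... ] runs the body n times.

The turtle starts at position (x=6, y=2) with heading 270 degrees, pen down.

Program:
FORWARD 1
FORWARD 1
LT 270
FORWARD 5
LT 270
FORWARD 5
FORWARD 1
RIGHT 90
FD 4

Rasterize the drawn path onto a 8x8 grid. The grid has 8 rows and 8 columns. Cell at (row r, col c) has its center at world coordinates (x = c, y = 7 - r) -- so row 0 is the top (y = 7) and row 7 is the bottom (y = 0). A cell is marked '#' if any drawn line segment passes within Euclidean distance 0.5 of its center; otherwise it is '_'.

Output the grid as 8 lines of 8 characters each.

Segment 0: (6,2) -> (6,1)
Segment 1: (6,1) -> (6,0)
Segment 2: (6,0) -> (1,0)
Segment 3: (1,0) -> (1,5)
Segment 4: (1,5) -> (1,6)
Segment 5: (1,6) -> (5,6)

Answer: ________
_#####__
_#______
_#______
_#______
_#____#_
_#____#_
_######_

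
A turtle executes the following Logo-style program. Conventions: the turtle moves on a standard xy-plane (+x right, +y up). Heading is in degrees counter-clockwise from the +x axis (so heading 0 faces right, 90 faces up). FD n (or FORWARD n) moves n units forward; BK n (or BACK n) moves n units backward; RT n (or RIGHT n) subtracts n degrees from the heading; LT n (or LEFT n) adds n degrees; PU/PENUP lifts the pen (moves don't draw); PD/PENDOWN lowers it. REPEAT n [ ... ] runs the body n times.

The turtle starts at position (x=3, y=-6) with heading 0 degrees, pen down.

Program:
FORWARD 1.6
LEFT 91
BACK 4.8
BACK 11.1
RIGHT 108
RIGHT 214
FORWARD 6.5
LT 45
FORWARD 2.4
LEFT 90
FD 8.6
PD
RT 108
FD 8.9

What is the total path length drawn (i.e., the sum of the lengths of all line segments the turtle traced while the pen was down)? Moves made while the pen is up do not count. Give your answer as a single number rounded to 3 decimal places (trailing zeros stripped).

Executing turtle program step by step:
Start: pos=(3,-6), heading=0, pen down
FD 1.6: (3,-6) -> (4.6,-6) [heading=0, draw]
LT 91: heading 0 -> 91
BK 4.8: (4.6,-6) -> (4.684,-10.799) [heading=91, draw]
BK 11.1: (4.684,-10.799) -> (4.877,-21.898) [heading=91, draw]
RT 108: heading 91 -> 343
RT 214: heading 343 -> 129
FD 6.5: (4.877,-21.898) -> (0.787,-16.846) [heading=129, draw]
LT 45: heading 129 -> 174
FD 2.4: (0.787,-16.846) -> (-1.6,-16.595) [heading=174, draw]
LT 90: heading 174 -> 264
FD 8.6: (-1.6,-16.595) -> (-2.499,-25.148) [heading=264, draw]
PD: pen down
RT 108: heading 264 -> 156
FD 8.9: (-2.499,-25.148) -> (-10.629,-21.528) [heading=156, draw]
Final: pos=(-10.629,-21.528), heading=156, 7 segment(s) drawn

Segment lengths:
  seg 1: (3,-6) -> (4.6,-6), length = 1.6
  seg 2: (4.6,-6) -> (4.684,-10.799), length = 4.8
  seg 3: (4.684,-10.799) -> (4.877,-21.898), length = 11.1
  seg 4: (4.877,-21.898) -> (0.787,-16.846), length = 6.5
  seg 5: (0.787,-16.846) -> (-1.6,-16.595), length = 2.4
  seg 6: (-1.6,-16.595) -> (-2.499,-25.148), length = 8.6
  seg 7: (-2.499,-25.148) -> (-10.629,-21.528), length = 8.9
Total = 43.9

Answer: 43.9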